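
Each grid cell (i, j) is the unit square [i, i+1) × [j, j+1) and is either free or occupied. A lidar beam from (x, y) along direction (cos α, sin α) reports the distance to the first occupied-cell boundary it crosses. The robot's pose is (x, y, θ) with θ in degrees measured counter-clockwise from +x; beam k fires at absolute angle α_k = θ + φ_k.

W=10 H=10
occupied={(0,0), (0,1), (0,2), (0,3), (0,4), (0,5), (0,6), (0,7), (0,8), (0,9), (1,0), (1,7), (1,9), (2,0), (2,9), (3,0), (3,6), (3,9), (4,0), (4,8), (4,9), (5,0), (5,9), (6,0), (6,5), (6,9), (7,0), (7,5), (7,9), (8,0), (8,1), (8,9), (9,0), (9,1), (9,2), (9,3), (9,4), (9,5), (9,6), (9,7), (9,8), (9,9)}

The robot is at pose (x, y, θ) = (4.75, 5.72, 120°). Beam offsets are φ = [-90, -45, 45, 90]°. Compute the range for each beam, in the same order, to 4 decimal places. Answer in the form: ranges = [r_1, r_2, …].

beam 1: φ=-90°, α=30°
  cosα=0.8660 sinα=0.5000 | (4,5) | tMaxX 0.2887 tMaxY 0.5600 | tΔX 1.1547 tΔY 2.0000
    t=0.2887 [x] (5,5)
    t=0.5600 [y] (5,6)
    t=1.4434 [x] (6,6)
    t=2.5600 [y] (6,7)
    t=2.5981 [x] (7,7)
    t=3.7528 [x] (8,7)
    t=4.5600 [y] (8,8)
    t=4.9075 [x] (9,8) — stop
  → r_1 = 4.9075
beam 2: φ=-45°, α=75°
  cosα=0.2588 sinα=0.9659 | (4,5) | tMaxX 0.9659 tMaxY 0.2899 | tΔX 3.8637 tΔY 1.0353
    t=0.2899 [y] (4,6)
    t=0.9659 [x] (5,6)
    t=1.3252 [y] (5,7)
    t=2.3604 [y] (5,8)
    t=3.3957 [y] (5,9) — stop
  → r_2 = 3.3957
beam 3: φ=45°, α=165°
  cosα=-0.9659 sinα=0.2588 | (4,5) | tMaxX 0.7765 tMaxY 1.0818 | tΔX 1.0353 tΔY 3.8637
    t=0.7765 [x] (3,5)
    t=1.0818 [y] (3,6) — stop
  → r_3 = 1.0818
beam 4: φ=90°, α=210°
  cosα=-0.8660 sinα=-0.5000 | (4,5) | tMaxX 0.8660 tMaxY 1.4400 | tΔX 1.1547 tΔY 2.0000
    t=0.8660 [x] (3,5)
    t=1.4400 [y] (3,4)
    t=2.0207 [x] (2,4)
    t=3.1754 [x] (1,4)
    t=3.4400 [y] (1,3)
    t=4.3301 [x] (0,3) — stop
  → r_4 = 4.3301

ranges = [4.9075, 3.3957, 1.0818, 4.3301]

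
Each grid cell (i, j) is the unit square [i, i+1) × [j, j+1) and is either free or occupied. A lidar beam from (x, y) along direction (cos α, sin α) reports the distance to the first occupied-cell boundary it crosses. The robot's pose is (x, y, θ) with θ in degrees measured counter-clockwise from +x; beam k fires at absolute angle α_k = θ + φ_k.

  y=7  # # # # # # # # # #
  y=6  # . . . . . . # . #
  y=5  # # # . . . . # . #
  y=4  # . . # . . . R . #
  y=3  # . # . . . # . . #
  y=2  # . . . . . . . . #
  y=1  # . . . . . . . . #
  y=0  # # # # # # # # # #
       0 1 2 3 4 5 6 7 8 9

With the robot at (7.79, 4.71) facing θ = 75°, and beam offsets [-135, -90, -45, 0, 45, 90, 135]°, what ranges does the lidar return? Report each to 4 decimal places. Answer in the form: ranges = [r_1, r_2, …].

ranges = [2.4200, 1.2527, 1.3972, 0.3002, 0.3349, 4.9590, 1.4200]

beam 1: φ=-135°, α=300°
  direction (0.5000, -0.8660); cell (7,4); t to first gridline: x 0.4200, y 0.8198 (then +2.0000 / +1.1547)
    (8,4) via x @ 0.4200
    (8,3) via y @ 0.8198
    (8,2) via y @ 1.9745
    (9,2) via x @ 2.4200  # hit
  → r_1 = 2.4200
beam 2: φ=-90°, α=345°
  direction (0.9659, -0.2588); cell (7,4); t to first gridline: x 0.2174, y 2.7432 (then +1.0353 / +3.8637)
    (8,4) via x @ 0.2174
    (9,4) via x @ 1.2527  # hit
  → r_2 = 1.2527
beam 3: φ=-45°, α=30°
  direction (0.8660, 0.5000); cell (7,4); t to first gridline: x 0.2425, y 0.5800 (then +1.1547 / +2.0000)
    (8,4) via x @ 0.2425
    (8,5) via y @ 0.5800
    (9,5) via x @ 1.3972  # hit
  → r_3 = 1.3972
beam 4: φ=0°, α=75°
  direction (0.2588, 0.9659); cell (7,4); t to first gridline: x 0.8114, y 0.3002 (then +3.8637 / +1.0353)
    (7,5) via y @ 0.3002  # hit
  → r_4 = 0.3002
beam 5: φ=45°, α=120°
  direction (-0.5000, 0.8660); cell (7,4); t to first gridline: x 1.5800, y 0.3349 (then +2.0000 / +1.1547)
    (7,5) via y @ 0.3349  # hit
  → r_5 = 0.3349
beam 6: φ=90°, α=165°
  direction (-0.9659, 0.2588); cell (7,4); t to first gridline: x 0.8179, y 1.1205 (then +1.0353 / +3.8637)
    (6,4) via x @ 0.8179
    (6,5) via y @ 1.1205
    (5,5) via x @ 1.8531
    (4,5) via x @ 2.8884
    (3,5) via x @ 3.9237
    (2,5) via x @ 4.9590  # hit
  → r_6 = 4.9590
beam 7: φ=135°, α=210°
  direction (-0.8660, -0.5000); cell (7,4); t to first gridline: x 0.9122, y 1.4200 (then +1.1547 / +2.0000)
    (6,4) via x @ 0.9122
    (6,3) via y @ 1.4200  # hit
  → r_7 = 1.4200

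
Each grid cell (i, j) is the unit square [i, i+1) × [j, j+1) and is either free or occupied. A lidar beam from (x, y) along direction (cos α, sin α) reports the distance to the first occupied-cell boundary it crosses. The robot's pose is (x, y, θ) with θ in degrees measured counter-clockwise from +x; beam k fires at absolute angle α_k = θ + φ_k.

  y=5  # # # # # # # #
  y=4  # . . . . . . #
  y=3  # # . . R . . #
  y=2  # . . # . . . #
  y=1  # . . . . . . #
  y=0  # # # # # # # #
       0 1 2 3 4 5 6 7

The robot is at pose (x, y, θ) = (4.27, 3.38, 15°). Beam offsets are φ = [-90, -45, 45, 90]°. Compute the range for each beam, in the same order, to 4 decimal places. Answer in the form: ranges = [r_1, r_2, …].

ranges = [2.4640, 3.1523, 1.8706, 1.6771]

beam 1: φ=-90°, α=285°
  direction (0.2588, -0.9659); cell (4,3); t to first gridline: x 2.8205, y 0.3934 (then +3.8637 / +1.0353)
    (4,2) via y @ 0.3934
    (4,1) via y @ 1.4287
    (4,0) via y @ 2.4640  # hit
  → r_1 = 2.4640
beam 2: φ=-45°, α=330°
  direction (0.8660, -0.5000); cell (4,3); t to first gridline: x 0.8429, y 0.7600 (then +1.1547 / +2.0000)
    (4,2) via y @ 0.7600
    (5,2) via x @ 0.8429
    (6,2) via x @ 1.9976
    (6,1) via y @ 2.7600
    (7,1) via x @ 3.1523  # hit
  → r_2 = 3.1523
beam 3: φ=45°, α=60°
  direction (0.5000, 0.8660); cell (4,3); t to first gridline: x 1.4600, y 0.7159 (then +2.0000 / +1.1547)
    (4,4) via y @ 0.7159
    (5,4) via x @ 1.4600
    (5,5) via y @ 1.8706  # hit
  → r_3 = 1.8706
beam 4: φ=90°, α=105°
  direction (-0.2588, 0.9659); cell (4,3); t to first gridline: x 1.0432, y 0.6419 (then +3.8637 / +1.0353)
    (4,4) via y @ 0.6419
    (3,4) via x @ 1.0432
    (3,5) via y @ 1.6771  # hit
  → r_4 = 1.6771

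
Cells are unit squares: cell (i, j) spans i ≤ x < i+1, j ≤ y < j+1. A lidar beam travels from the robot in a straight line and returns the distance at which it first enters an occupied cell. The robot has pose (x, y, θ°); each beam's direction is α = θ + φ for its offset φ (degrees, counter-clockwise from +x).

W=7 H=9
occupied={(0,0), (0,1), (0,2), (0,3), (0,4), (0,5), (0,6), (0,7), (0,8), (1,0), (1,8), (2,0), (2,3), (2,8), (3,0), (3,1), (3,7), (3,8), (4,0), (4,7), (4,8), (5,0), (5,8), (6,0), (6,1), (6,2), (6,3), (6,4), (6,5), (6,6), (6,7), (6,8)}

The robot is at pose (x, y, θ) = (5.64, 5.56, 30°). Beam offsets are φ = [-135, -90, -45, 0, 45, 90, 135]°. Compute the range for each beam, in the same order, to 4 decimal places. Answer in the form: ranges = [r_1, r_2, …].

beam 1: φ=-135°, α=255°
  dir = (cos 255°, sin 255°) = (-0.2588, -0.9659); from cell (5,5)
  next x-line at t=2.4728, next y-line at t=0.5798; Δt_x=3.8637, Δt_y=1.0353
    y: enter (5,4) at t=0.5798
    y: enter (5,3) at t=1.6150
    x: enter (4,3) at t=2.4728
    y: enter (4,2) at t=2.6503
    y: enter (4,1) at t=3.6856
    y: enter (4,0) at t=4.7209 ← occupied
  → r_1 = 4.7209
beam 2: φ=-90°, α=300°
  dir = (cos 300°, sin 300°) = (0.5000, -0.8660); from cell (5,5)
  next x-line at t=0.7200, next y-line at t=0.6466; Δt_x=2.0000, Δt_y=1.1547
    y: enter (5,4) at t=0.6466
    x: enter (6,4) at t=0.7200 ← occupied
  → r_2 = 0.7200
beam 3: φ=-45°, α=345°
  dir = (cos 345°, sin 345°) = (0.9659, -0.2588); from cell (5,5)
  next x-line at t=0.3727, next y-line at t=2.1637; Δt_x=1.0353, Δt_y=3.8637
    x: enter (6,5) at t=0.3727 ← occupied
  → r_3 = 0.3727
beam 4: φ=0°, α=30°
  dir = (cos 30°, sin 30°) = (0.8660, 0.5000); from cell (5,5)
  next x-line at t=0.4157, next y-line at t=0.8800; Δt_x=1.1547, Δt_y=2.0000
    x: enter (6,5) at t=0.4157 ← occupied
  → r_4 = 0.4157
beam 5: φ=45°, α=75°
  dir = (cos 75°, sin 75°) = (0.2588, 0.9659); from cell (5,5)
  next x-line at t=1.3909, next y-line at t=0.4555; Δt_x=3.8637, Δt_y=1.0353
    y: enter (5,6) at t=0.4555
    x: enter (6,6) at t=1.3909 ← occupied
  → r_5 = 1.3909
beam 6: φ=90°, α=120°
  dir = (cos 120°, sin 120°) = (-0.5000, 0.8660); from cell (5,5)
  next x-line at t=1.2800, next y-line at t=0.5081; Δt_x=2.0000, Δt_y=1.1547
    y: enter (5,6) at t=0.5081
    x: enter (4,6) at t=1.2800
    y: enter (4,7) at t=1.6628 ← occupied
  → r_6 = 1.6628
beam 7: φ=135°, α=165°
  dir = (cos 165°, sin 165°) = (-0.9659, 0.2588); from cell (5,5)
  next x-line at t=0.6626, next y-line at t=1.7000; Δt_x=1.0353, Δt_y=3.8637
    x: enter (4,5) at t=0.6626
    x: enter (3,5) at t=1.6979
    y: enter (3,6) at t=1.7000
    x: enter (2,6) at t=2.7331
    x: enter (1,6) at t=3.7684
    x: enter (0,6) at t=4.8037 ← occupied
  → r_7 = 4.8037

ranges = [4.7209, 0.7200, 0.3727, 0.4157, 1.3909, 1.6628, 4.8037]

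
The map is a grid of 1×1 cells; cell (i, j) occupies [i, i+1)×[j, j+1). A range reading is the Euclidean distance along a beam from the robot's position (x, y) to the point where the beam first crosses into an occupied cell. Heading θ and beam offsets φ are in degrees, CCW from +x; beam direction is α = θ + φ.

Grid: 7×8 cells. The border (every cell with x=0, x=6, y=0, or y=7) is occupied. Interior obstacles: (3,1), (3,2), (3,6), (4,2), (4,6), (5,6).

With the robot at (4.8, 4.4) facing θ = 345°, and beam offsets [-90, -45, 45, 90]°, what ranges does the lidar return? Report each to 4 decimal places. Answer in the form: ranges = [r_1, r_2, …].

ranges = [1.4494, 2.4000, 1.3856, 1.6564]

beam 1: φ=-90°, α=255°
  dir = (cos 255°, sin 255°) = (-0.2588, -0.9659); from cell (4,4)
  next x-line at t=3.0910, next y-line at t=0.4141; Δt_x=3.8637, Δt_y=1.0353
    y: enter (4,3) at t=0.4141
    y: enter (4,2) at t=1.4494 ← occupied
  → r_1 = 1.4494
beam 2: φ=-45°, α=300°
  dir = (cos 300°, sin 300°) = (0.5000, -0.8660); from cell (4,4)
  next x-line at t=0.4000, next y-line at t=0.4619; Δt_x=2.0000, Δt_y=1.1547
    x: enter (5,4) at t=0.4000
    y: enter (5,3) at t=0.4619
    y: enter (5,2) at t=1.6166
    x: enter (6,2) at t=2.4000 ← occupied
  → r_2 = 2.4000
beam 3: φ=45°, α=30°
  dir = (cos 30°, sin 30°) = (0.8660, 0.5000); from cell (4,4)
  next x-line at t=0.2309, next y-line at t=1.2000; Δt_x=1.1547, Δt_y=2.0000
    x: enter (5,4) at t=0.2309
    y: enter (5,5) at t=1.2000
    x: enter (6,5) at t=1.3856 ← occupied
  → r_3 = 1.3856
beam 4: φ=90°, α=75°
  dir = (cos 75°, sin 75°) = (0.2588, 0.9659); from cell (4,4)
  next x-line at t=0.7727, next y-line at t=0.6212; Δt_x=3.8637, Δt_y=1.0353
    y: enter (4,5) at t=0.6212
    x: enter (5,5) at t=0.7727
    y: enter (5,6) at t=1.6564 ← occupied
  → r_4 = 1.6564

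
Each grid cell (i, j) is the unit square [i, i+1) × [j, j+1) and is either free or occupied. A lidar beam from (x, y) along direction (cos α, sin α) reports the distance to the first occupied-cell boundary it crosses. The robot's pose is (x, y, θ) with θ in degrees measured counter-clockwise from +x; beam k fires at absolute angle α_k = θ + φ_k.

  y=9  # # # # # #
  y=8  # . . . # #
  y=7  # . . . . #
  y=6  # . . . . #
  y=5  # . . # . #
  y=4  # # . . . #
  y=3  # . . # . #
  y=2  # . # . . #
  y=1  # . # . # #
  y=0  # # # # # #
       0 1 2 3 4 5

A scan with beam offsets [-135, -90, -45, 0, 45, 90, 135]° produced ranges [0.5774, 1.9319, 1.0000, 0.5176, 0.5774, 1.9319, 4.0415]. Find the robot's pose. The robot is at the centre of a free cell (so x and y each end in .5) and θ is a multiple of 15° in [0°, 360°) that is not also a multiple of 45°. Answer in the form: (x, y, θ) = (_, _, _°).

(x, y, θ) = (4.5, 5.5, 345°)

The pose lattice has 25·16 = 400 candidates. Test each by forward raycasting.
  (2.5, 6.5, 330°): beam 1 = 1.5529 ≠ 0.5774 ✗
  (2.5, 3.5, 195°): beam 1 = 1.7321 ≠ 0.5774 ✗
  (1.5, 7.5, 150°): beam 1 = 2.5882 ≠ 0.5774 ✗
  (4.5, 7.5, 105°): beam 2 = 0.5176 ≠ 1.9319 ✗
  …
  (4.5, 5.5, 345°): r_1=0.5774, r_2=1.9319, r_3=1.0000, r_4=0.5176, r_5=0.5774, r_6=1.9319, r_7=4.0415 — all match ✓
No second candidate reproduces the full scan.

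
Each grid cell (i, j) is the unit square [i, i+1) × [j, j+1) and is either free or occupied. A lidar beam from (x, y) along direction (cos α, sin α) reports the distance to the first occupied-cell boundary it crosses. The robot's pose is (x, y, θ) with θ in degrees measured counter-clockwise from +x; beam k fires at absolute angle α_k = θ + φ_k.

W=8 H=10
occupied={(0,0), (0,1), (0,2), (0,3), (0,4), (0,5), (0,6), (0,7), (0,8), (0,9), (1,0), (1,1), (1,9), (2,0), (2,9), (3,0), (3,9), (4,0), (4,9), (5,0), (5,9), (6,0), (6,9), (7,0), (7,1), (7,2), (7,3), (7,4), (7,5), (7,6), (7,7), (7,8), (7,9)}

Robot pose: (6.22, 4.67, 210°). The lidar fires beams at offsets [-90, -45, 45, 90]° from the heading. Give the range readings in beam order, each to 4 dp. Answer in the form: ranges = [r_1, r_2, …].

beam 1: φ=-90°, α=120°
  cosα=-0.5000 sinα=0.8660 | (6,4) | tMaxX 0.4400 tMaxY 0.3811 | tΔX 2.0000 tΔY 1.1547
    t=0.3811 [y] (6,5)
    t=0.4400 [x] (5,5)
    t=1.5358 [y] (5,6)
    t=2.4400 [x] (4,6)
    t=2.6905 [y] (4,7)
    t=3.8452 [y] (4,8)
    t=4.4400 [x] (3,8)
    t=4.9999 [y] (3,9) — stop
  → r_1 = 4.9999
beam 2: φ=-45°, α=165°
  cosα=-0.9659 sinα=0.2588 | (6,4) | tMaxX 0.2278 tMaxY 1.2750 | tΔX 1.0353 tΔY 3.8637
    t=0.2278 [x] (5,4)
    t=1.2630 [x] (4,4)
    t=1.2750 [y] (4,5)
    t=2.2983 [x] (3,5)
    t=3.3336 [x] (2,5)
    t=4.3689 [x] (1,5)
    t=5.1387 [y] (1,6)
    t=5.4041 [x] (0,6) — stop
  → r_2 = 5.4041
beam 3: φ=45°, α=255°
  cosα=-0.2588 sinα=-0.9659 | (6,4) | tMaxX 0.8500 tMaxY 0.6936 | tΔX 3.8637 tΔY 1.0353
    t=0.6936 [y] (6,3)
    t=0.8500 [x] (5,3)
    t=1.7289 [y] (5,2)
    t=2.7642 [y] (5,1)
    t=3.7995 [y] (5,0) — stop
  → r_3 = 3.7995
beam 4: φ=90°, α=300°
  cosα=0.5000 sinα=-0.8660 | (6,4) | tMaxX 1.5600 tMaxY 0.7736 | tΔX 2.0000 tΔY 1.1547
    t=0.7736 [y] (6,3)
    t=1.5600 [x] (7,3) — stop
  → r_4 = 1.5600

ranges = [4.9999, 5.4041, 3.7995, 1.5600]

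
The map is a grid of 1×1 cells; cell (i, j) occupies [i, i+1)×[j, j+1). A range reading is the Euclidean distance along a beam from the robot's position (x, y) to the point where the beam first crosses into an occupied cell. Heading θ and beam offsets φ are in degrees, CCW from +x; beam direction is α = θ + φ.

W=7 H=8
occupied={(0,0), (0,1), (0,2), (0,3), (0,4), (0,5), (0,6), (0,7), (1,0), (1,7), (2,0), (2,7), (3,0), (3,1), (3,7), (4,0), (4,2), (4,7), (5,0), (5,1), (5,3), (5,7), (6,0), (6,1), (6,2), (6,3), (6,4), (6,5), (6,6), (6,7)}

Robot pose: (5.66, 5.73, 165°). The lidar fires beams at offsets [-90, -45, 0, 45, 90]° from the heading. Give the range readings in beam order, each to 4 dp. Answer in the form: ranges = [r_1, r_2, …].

ranges = [1.3137, 1.4665, 4.8244, 5.3809, 1.7910]

beam 1: φ=-90°, α=75°
  direction (0.2588, 0.9659); cell (5,5); t to first gridline: x 1.3137, y 0.2795 (then +3.8637 / +1.0353)
    (5,6) via y @ 0.2795
    (6,6) via x @ 1.3137  # hit
  → r_1 = 1.3137
beam 2: φ=-45°, α=120°
  direction (-0.5000, 0.8660); cell (5,5); t to first gridline: x 1.3200, y 0.3118 (then +2.0000 / +1.1547)
    (5,6) via y @ 0.3118
    (4,6) via x @ 1.3200
    (4,7) via y @ 1.4665  # hit
  → r_2 = 1.4665
beam 3: φ=0°, α=165°
  direction (-0.9659, 0.2588); cell (5,5); t to first gridline: x 0.6833, y 1.0432 (then +1.0353 / +3.8637)
    (4,5) via x @ 0.6833
    (4,6) via y @ 1.0432
    (3,6) via x @ 1.7186
    (2,6) via x @ 2.7538
    (1,6) via x @ 3.7891
    (0,6) via x @ 4.8244  # hit
  → r_3 = 4.8244
beam 4: φ=45°, α=210°
  direction (-0.8660, -0.5000); cell (5,5); t to first gridline: x 0.7621, y 1.4600 (then +1.1547 / +2.0000)
    (4,5) via x @ 0.7621
    (4,4) via y @ 1.4600
    (3,4) via x @ 1.9168
    (2,4) via x @ 3.0715
    (2,3) via y @ 3.4600
    (1,3) via x @ 4.2262
    (0,3) via x @ 5.3809  # hit
  → r_4 = 5.3809
beam 5: φ=90°, α=255°
  direction (-0.2588, -0.9659); cell (5,5); t to first gridline: x 2.5500, y 0.7558 (then +3.8637 / +1.0353)
    (5,4) via y @ 0.7558
    (5,3) via y @ 1.7910  # hit
  → r_5 = 1.7910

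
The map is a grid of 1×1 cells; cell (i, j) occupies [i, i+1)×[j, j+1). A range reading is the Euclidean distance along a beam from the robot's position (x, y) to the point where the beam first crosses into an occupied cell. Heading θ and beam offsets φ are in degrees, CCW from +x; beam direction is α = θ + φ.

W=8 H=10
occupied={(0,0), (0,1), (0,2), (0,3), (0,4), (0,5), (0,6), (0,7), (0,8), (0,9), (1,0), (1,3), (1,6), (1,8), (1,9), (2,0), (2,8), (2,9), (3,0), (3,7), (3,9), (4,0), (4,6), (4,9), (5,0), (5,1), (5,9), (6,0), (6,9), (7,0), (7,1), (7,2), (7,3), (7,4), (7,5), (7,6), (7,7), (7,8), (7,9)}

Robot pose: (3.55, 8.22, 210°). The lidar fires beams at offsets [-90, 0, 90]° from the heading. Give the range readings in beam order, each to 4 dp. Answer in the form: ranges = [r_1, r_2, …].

ranges = [0.9007, 0.4400, 0.2540]

beam 1: φ=-90°, α=120°
  direction (-0.5000, 0.8660); cell (3,8); t to first gridline: x 1.1000, y 0.9007 (then +2.0000 / +1.1547)
    (3,9) via y @ 0.9007  # hit
  → r_1 = 0.9007
beam 2: φ=0°, α=210°
  direction (-0.8660, -0.5000); cell (3,8); t to first gridline: x 0.6351, y 0.4400 (then +1.1547 / +2.0000)
    (3,7) via y @ 0.4400  # hit
  → r_2 = 0.4400
beam 3: φ=90°, α=300°
  direction (0.5000, -0.8660); cell (3,8); t to first gridline: x 0.9000, y 0.2540 (then +2.0000 / +1.1547)
    (3,7) via y @ 0.2540  # hit
  → r_3 = 0.2540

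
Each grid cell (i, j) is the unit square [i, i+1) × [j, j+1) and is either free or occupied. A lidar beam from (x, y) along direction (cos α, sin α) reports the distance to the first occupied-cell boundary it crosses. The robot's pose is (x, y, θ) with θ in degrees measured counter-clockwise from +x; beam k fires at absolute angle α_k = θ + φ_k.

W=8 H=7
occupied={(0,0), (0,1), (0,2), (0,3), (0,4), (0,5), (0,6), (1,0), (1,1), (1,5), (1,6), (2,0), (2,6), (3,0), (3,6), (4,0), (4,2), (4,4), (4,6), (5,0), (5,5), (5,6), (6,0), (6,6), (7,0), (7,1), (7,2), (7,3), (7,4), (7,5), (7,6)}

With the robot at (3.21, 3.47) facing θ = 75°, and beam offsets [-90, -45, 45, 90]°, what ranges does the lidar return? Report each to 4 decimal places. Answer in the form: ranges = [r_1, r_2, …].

beam 1: φ=-90°, α=345°
  d=(0.9659,-0.2588)  start (3,3)  tX=0.8179 tY=1.8159  stride 1/|dx|=1.0353 1/|dy|=3.8637
    cross x-line → (4,3), t=0.8179
    cross y-line → (4,2), t=1.8159 (wall)
  → r_1 = 1.8159
beam 2: φ=-45°, α=30°
  d=(0.8660,0.5000)  start (3,3)  tX=0.9122 tY=1.0600  stride 1/|dx|=1.1547 1/|dy|=2.0000
    cross x-line → (4,3), t=0.9122
    cross y-line → (4,4), t=1.0600 (wall)
  → r_2 = 1.0600
beam 3: φ=45°, α=120°
  d=(-0.5000,0.8660)  start (3,3)  tX=0.4200 tY=0.6120  stride 1/|dx|=2.0000 1/|dy|=1.1547
    cross x-line → (2,3), t=0.4200
    cross y-line → (2,4), t=0.6120
    cross y-line → (2,5), t=1.7667
    cross x-line → (1,5), t=2.4200 (wall)
  → r_3 = 2.4200
beam 4: φ=90°, α=165°
  d=(-0.9659,0.2588)  start (3,3)  tX=0.2174 tY=2.0478  stride 1/|dx|=1.0353 1/|dy|=3.8637
    cross x-line → (2,3), t=0.2174
    cross x-line → (1,3), t=1.2527
    cross y-line → (1,4), t=2.0478
    cross x-line → (0,4), t=2.2880 (wall)
  → r_4 = 2.2880

ranges = [1.8159, 1.0600, 2.4200, 2.2880]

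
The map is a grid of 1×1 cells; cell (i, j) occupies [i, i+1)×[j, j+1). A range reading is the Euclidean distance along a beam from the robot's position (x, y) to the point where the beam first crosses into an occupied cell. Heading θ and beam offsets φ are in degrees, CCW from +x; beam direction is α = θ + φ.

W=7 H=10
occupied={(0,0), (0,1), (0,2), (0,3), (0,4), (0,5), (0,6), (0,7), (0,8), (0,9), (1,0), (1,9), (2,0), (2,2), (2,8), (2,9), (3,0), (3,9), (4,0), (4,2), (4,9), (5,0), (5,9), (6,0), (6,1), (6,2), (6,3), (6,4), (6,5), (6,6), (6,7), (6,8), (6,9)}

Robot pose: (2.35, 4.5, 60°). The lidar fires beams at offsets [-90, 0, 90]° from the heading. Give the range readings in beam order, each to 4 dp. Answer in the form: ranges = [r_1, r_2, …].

ranges = [3.0000, 5.1962, 1.5588]

beam 1: φ=-90°, α=330°
  direction (0.8660, -0.5000); cell (2,4); t to first gridline: x 0.7506, y 1.0000 (then +1.1547 / +2.0000)
    (3,4) via x @ 0.7506
    (3,3) via y @ 1.0000
    (4,3) via x @ 1.9053
    (4,2) via y @ 3.0000  # hit
  → r_1 = 3.0000
beam 2: φ=0°, α=60°
  direction (0.5000, 0.8660); cell (2,4); t to first gridline: x 1.3000, y 0.5774 (then +2.0000 / +1.1547)
    (2,5) via y @ 0.5774
    (3,5) via x @ 1.3000
    (3,6) via y @ 1.7321
    (3,7) via y @ 2.8868
    (4,7) via x @ 3.3000
    (4,8) via y @ 4.0415
    (4,9) via y @ 5.1962  # hit
  → r_2 = 5.1962
beam 3: φ=90°, α=150°
  direction (-0.8660, 0.5000); cell (2,4); t to first gridline: x 0.4041, y 1.0000 (then +1.1547 / +2.0000)
    (1,4) via x @ 0.4041
    (1,5) via y @ 1.0000
    (0,5) via x @ 1.5588  # hit
  → r_3 = 1.5588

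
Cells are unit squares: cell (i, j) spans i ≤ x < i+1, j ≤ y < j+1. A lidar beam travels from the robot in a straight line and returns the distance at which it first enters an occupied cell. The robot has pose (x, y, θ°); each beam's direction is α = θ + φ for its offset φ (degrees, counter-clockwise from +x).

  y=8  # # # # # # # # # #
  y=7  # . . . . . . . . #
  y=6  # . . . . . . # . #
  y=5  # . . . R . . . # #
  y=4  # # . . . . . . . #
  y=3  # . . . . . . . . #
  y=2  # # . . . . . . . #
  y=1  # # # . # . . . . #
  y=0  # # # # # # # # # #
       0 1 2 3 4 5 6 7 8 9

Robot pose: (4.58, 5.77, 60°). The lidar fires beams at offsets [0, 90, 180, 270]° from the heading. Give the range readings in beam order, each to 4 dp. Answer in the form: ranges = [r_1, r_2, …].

ranges = [2.5750, 4.1338, 4.3532, 5.1038]

beam 1: φ=0°, α=60°
  dir = (cos 60°, sin 60°) = (0.5000, 0.8660); from cell (4,5)
  next x-line at t=0.8400, next y-line at t=0.2656; Δt_x=2.0000, Δt_y=1.1547
    y: enter (4,6) at t=0.2656
    x: enter (5,6) at t=0.8400
    y: enter (5,7) at t=1.4203
    y: enter (5,8) at t=2.5750 ← occupied
  → r_1 = 2.5750
beam 2: φ=90°, α=150°
  dir = (cos 150°, sin 150°) = (-0.8660, 0.5000); from cell (4,5)
  next x-line at t=0.6697, next y-line at t=0.4600; Δt_x=1.1547, Δt_y=2.0000
    y: enter (4,6) at t=0.4600
    x: enter (3,6) at t=0.6697
    x: enter (2,6) at t=1.8244
    y: enter (2,7) at t=2.4600
    x: enter (1,7) at t=2.9791
    x: enter (0,7) at t=4.1338 ← occupied
  → r_2 = 4.1338
beam 3: φ=180°, α=240°
  dir = (cos 240°, sin 240°) = (-0.5000, -0.8660); from cell (4,5)
  next x-line at t=1.1600, next y-line at t=0.8891; Δt_x=2.0000, Δt_y=1.1547
    y: enter (4,4) at t=0.8891
    x: enter (3,4) at t=1.1600
    y: enter (3,3) at t=2.0438
    x: enter (2,3) at t=3.1600
    y: enter (2,2) at t=3.1985
    y: enter (2,1) at t=4.3532 ← occupied
  → r_3 = 4.3532
beam 4: φ=270°, α=330°
  dir = (cos 330°, sin 330°) = (0.8660, -0.5000); from cell (4,5)
  next x-line at t=0.4850, next y-line at t=1.5400; Δt_x=1.1547, Δt_y=2.0000
    x: enter (5,5) at t=0.4850
    y: enter (5,4) at t=1.5400
    x: enter (6,4) at t=1.6397
    x: enter (7,4) at t=2.7944
    y: enter (7,3) at t=3.5400
    x: enter (8,3) at t=3.9491
    x: enter (9,3) at t=5.1038 ← occupied
  → r_4 = 5.1038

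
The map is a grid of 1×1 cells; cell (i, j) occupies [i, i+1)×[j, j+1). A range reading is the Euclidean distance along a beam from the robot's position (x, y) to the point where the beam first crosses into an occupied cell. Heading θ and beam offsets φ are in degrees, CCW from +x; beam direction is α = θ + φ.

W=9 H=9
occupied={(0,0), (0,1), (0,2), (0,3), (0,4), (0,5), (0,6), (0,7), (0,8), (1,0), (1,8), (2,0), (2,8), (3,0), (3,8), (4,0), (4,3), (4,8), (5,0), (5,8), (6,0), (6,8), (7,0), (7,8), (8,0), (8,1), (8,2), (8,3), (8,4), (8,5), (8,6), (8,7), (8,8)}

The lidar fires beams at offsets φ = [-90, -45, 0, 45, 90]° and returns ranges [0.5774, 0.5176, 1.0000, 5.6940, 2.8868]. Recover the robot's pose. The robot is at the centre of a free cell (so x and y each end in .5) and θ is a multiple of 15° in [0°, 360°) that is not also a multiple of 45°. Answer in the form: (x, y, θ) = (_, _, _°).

(x, y, θ) = (7.5, 2.5, 60°)

Enumerate (i+0.5, j+0.5, θ) over the 48 free cells and 16 admissible headings. For each, cast all 5 beams and compare to the given ranges.
  (3.5, 7.5, 120°): beam 1 = 1.0000 ≠ 0.5774 ✗
  (4.5, 5.5, 195°): beam 1 = 2.5882 ≠ 0.5774 ✗
  (5.5, 6.5, 15°): beam 1 = 5.6940 ≠ 0.5774 ✗
  (7.5, 5.5, 15°): beam 1 = 1.9319 ≠ 0.5774 ✗
  (3.5, 6.5, 165°): beam 1 = 1.5529 ≠ 0.5774 ✗
  …
  (7.5, 2.5, 60°): r_1=0.5774, r_2=0.5176, r_3=1.0000, r_4=5.6940, r_5=2.8868 — all match ✓
No second candidate reproduces the full scan.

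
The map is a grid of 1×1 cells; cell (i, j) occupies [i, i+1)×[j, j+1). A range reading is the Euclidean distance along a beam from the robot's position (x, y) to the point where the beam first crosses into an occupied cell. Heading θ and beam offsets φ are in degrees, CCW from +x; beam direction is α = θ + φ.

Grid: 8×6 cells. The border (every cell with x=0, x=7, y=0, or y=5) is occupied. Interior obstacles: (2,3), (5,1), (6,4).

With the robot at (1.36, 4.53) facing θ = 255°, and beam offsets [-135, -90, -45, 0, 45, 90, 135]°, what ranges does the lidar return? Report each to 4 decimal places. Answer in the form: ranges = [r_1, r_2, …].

ranges = [0.5427, 0.3727, 0.4157, 1.3909, 1.2800, 5.8390, 0.9400]

beam 1: φ=-135°, α=120°
  dir = (cos 120°, sin 120°) = (-0.5000, 0.8660); from cell (1,4)
  next x-line at t=0.7200, next y-line at t=0.5427; Δt_x=2.0000, Δt_y=1.1547
    y: enter (1,5) at t=0.5427 ← occupied
  → r_1 = 0.5427
beam 2: φ=-90°, α=165°
  dir = (cos 165°, sin 165°) = (-0.9659, 0.2588); from cell (1,4)
  next x-line at t=0.3727, next y-line at t=1.8159; Δt_x=1.0353, Δt_y=3.8637
    x: enter (0,4) at t=0.3727 ← occupied
  → r_2 = 0.3727
beam 3: φ=-45°, α=210°
  dir = (cos 210°, sin 210°) = (-0.8660, -0.5000); from cell (1,4)
  next x-line at t=0.4157, next y-line at t=1.0600; Δt_x=1.1547, Δt_y=2.0000
    x: enter (0,4) at t=0.4157 ← occupied
  → r_3 = 0.4157
beam 4: φ=0°, α=255°
  dir = (cos 255°, sin 255°) = (-0.2588, -0.9659); from cell (1,4)
  next x-line at t=1.3909, next y-line at t=0.5487; Δt_x=3.8637, Δt_y=1.0353
    y: enter (1,3) at t=0.5487
    x: enter (0,3) at t=1.3909 ← occupied
  → r_4 = 1.3909
beam 5: φ=45°, α=300°
  dir = (cos 300°, sin 300°) = (0.5000, -0.8660); from cell (1,4)
  next x-line at t=1.2800, next y-line at t=0.6120; Δt_x=2.0000, Δt_y=1.1547
    y: enter (1,3) at t=0.6120
    x: enter (2,3) at t=1.2800 ← occupied
  → r_5 = 1.2800
beam 6: φ=90°, α=345°
  dir = (cos 345°, sin 345°) = (0.9659, -0.2588); from cell (1,4)
  next x-line at t=0.6626, next y-line at t=2.0478; Δt_x=1.0353, Δt_y=3.8637
    x: enter (2,4) at t=0.6626
    x: enter (3,4) at t=1.6979
    y: enter (3,3) at t=2.0478
    x: enter (4,3) at t=2.7331
    x: enter (5,3) at t=3.7684
    x: enter (6,3) at t=4.8037
    x: enter (7,3) at t=5.8390 ← occupied
  → r_6 = 5.8390
beam 7: φ=135°, α=30°
  dir = (cos 30°, sin 30°) = (0.8660, 0.5000); from cell (1,4)
  next x-line at t=0.7390, next y-line at t=0.9400; Δt_x=1.1547, Δt_y=2.0000
    x: enter (2,4) at t=0.7390
    y: enter (2,5) at t=0.9400 ← occupied
  → r_7 = 0.9400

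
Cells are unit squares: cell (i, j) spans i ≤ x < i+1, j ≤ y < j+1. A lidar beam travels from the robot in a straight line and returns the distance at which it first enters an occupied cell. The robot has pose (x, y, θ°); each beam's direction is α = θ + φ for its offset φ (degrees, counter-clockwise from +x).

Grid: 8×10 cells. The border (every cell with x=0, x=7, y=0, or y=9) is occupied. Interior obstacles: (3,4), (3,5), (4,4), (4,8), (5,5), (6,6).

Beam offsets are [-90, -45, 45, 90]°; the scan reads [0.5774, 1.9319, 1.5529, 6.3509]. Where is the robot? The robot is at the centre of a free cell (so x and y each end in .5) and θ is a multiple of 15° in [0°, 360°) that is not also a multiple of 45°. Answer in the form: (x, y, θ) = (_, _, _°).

(x, y, θ) = (1.5, 5.5, 300°)

Enumerate (i+0.5, j+0.5, θ) over the 42 free cells and 16 admissible headings. For each, cast all 4 beams and compare to the given ranges.
  (6.5, 7.5, 240°): beam 1 = 1.7321 ≠ 0.5774 ✗
  (5.5, 4.5, 330°): beam 1 = 4.0415 ≠ 0.5774 ✗
  (2.5, 2.5, 105°): beam 1 = 4.6587 ≠ 0.5774 ✗
  …
  (1.5, 5.5, 300°): r_1=0.5774, r_2=1.9319, r_3=1.5529, r_4=6.3509 — all match ✓
Unique over the lattice → pose = (1.5, 5.5, 300°).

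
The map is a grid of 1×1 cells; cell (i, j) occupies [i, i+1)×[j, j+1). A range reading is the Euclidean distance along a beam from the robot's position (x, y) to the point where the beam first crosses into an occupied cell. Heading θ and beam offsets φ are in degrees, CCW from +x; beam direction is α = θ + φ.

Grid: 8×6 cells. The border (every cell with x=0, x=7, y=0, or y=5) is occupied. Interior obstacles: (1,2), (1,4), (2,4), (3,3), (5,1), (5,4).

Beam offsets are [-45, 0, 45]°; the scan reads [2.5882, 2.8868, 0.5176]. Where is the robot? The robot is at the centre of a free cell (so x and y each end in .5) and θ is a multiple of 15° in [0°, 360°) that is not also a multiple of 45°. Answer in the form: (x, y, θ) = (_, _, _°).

Candidates: 18 free-cell centres × 16 headings = 288 poses. Raycast each; keep the one whose scan matches to 4 dp.
  (1.5, 1.5, 345°): beam 1 = 0.5774 ≠ 2.5882 ✗
  (4.5, 2.5, 150°): beam 2 = 1.0000 ≠ 2.8868 ✗
  (4.5, 4.5, 255°): beam 1 = 1.0000 ≠ 2.5882 ✗
  (3.5, 1.5, 15°): beam 1 = 1.0000 ≠ 2.5882 ✗
  …
  (2.5, 3.5, 300°): r_1=2.5882, r_2=2.8868, r_3=0.5176 — all match ✓
No second candidate reproduces the full scan.

(x, y, θ) = (2.5, 3.5, 300°)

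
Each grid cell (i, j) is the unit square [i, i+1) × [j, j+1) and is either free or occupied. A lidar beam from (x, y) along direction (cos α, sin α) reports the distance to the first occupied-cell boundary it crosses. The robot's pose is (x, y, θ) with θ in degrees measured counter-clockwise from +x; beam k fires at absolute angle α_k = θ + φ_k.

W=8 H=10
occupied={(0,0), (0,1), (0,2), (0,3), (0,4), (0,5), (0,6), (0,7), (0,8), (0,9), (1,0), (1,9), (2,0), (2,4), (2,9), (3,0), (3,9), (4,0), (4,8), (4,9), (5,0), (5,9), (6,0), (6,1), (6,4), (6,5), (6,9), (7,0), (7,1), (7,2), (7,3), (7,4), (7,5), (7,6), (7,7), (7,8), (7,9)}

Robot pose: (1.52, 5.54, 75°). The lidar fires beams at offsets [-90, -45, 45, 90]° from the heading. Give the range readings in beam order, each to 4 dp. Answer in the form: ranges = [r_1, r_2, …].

beam 1: φ=-90°, α=345°
  direction (0.9659, -0.2588); cell (1,5); t to first gridline: x 0.4969, y 2.0864 (then +1.0353 / +3.8637)
    (2,5) via x @ 0.4969
    (3,5) via x @ 1.5322
    (3,4) via y @ 2.0864
    (4,4) via x @ 2.5675
    (5,4) via x @ 3.6028
    (6,4) via x @ 4.6380  # hit
  → r_1 = 4.6380
beam 2: φ=-45°, α=30°
  direction (0.8660, 0.5000); cell (1,5); t to first gridline: x 0.5543, y 0.9200 (then +1.1547 / +2.0000)
    (2,5) via x @ 0.5543
    (2,6) via y @ 0.9200
    (3,6) via x @ 1.7090
    (4,6) via x @ 2.8637
    (4,7) via y @ 2.9200
    (5,7) via x @ 4.0184
    (5,8) via y @ 4.9200
    (6,8) via x @ 5.1731
    (7,8) via x @ 6.3278  # hit
  → r_2 = 6.3278
beam 3: φ=45°, α=120°
  direction (-0.5000, 0.8660); cell (1,5); t to first gridline: x 1.0400, y 0.5312 (then +2.0000 / +1.1547)
    (1,6) via y @ 0.5312
    (0,6) via x @ 1.0400  # hit
  → r_3 = 1.0400
beam 4: φ=90°, α=165°
  direction (-0.9659, 0.2588); cell (1,5); t to first gridline: x 0.5383, y 1.7773 (then +1.0353 / +3.8637)
    (0,5) via x @ 0.5383  # hit
  → r_4 = 0.5383

ranges = [4.6380, 6.3278, 1.0400, 0.5383]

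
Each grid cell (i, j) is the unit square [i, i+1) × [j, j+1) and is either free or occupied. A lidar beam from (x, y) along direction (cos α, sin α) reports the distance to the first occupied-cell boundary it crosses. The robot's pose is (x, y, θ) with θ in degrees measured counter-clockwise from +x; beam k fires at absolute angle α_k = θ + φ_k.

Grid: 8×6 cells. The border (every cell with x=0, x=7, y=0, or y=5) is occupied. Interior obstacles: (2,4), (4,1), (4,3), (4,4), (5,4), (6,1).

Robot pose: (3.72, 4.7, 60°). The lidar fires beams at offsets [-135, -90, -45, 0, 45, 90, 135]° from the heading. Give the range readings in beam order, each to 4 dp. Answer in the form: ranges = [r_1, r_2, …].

beam 1: φ=-135°, α=285°
  direction (0.2588, -0.9659); cell (3,4); t to first gridline: x 1.0818, y 0.7247 (then +3.8637 / +1.0353)
    (3,3) via y @ 0.7247
    (4,3) via x @ 1.0818  # hit
  → r_1 = 1.0818
beam 2: φ=-90°, α=330°
  direction (0.8660, -0.5000); cell (3,4); t to first gridline: x 0.3233, y 1.4000 (then +1.1547 / +2.0000)
    (4,4) via x @ 0.3233  # hit
  → r_2 = 0.3233
beam 3: φ=-45°, α=15°
  direction (0.9659, 0.2588); cell (3,4); t to first gridline: x 0.2899, y 1.1591 (then +1.0353 / +3.8637)
    (4,4) via x @ 0.2899  # hit
  → r_3 = 0.2899
beam 4: φ=0°, α=60°
  direction (0.5000, 0.8660); cell (3,4); t to first gridline: x 0.5600, y 0.3464 (then +2.0000 / +1.1547)
    (3,5) via y @ 0.3464  # hit
  → r_4 = 0.3464
beam 5: φ=45°, α=105°
  direction (-0.2588, 0.9659); cell (3,4); t to first gridline: x 2.7819, y 0.3106 (then +3.8637 / +1.0353)
    (3,5) via y @ 0.3106  # hit
  → r_5 = 0.3106
beam 6: φ=90°, α=150°
  direction (-0.8660, 0.5000); cell (3,4); t to first gridline: x 0.8314, y 0.6000 (then +1.1547 / +2.0000)
    (3,5) via y @ 0.6000  # hit
  → r_6 = 0.6000
beam 7: φ=135°, α=195°
  direction (-0.9659, -0.2588); cell (3,4); t to first gridline: x 0.7454, y 2.7046 (then +1.0353 / +3.8637)
    (2,4) via x @ 0.7454  # hit
  → r_7 = 0.7454

ranges = [1.0818, 0.3233, 0.2899, 0.3464, 0.3106, 0.6000, 0.7454]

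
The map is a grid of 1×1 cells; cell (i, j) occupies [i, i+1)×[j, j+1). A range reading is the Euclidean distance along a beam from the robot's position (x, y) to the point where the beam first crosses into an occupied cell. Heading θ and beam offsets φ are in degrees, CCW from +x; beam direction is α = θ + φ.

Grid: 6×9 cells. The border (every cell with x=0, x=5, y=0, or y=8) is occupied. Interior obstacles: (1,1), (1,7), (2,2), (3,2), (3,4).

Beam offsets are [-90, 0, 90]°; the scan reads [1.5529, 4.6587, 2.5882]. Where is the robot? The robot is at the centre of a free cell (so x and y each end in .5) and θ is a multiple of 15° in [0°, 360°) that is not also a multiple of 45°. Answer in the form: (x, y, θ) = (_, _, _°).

The pose lattice has 23·16 = 368 candidates. Test each by forward raycasting.
  (3.5, 5.5, 105°): beam 2 = 2.5882 ≠ 4.6587 ✗
  (2.5, 5.5, 30°): beam 1 = 1.0000 ≠ 1.5529 ✗
  (2.5, 5.5, 330°): beam 1 = 3.0000 ≠ 1.5529 ✗
  (4.5, 7.5, 195°): beam 1 = 0.5176 ≠ 1.5529 ✗
  …
  (2.5, 6.5, 255°): r_1=1.5529, r_2=4.6587, r_3=2.5882 — all match ✓
Only this pose fits every beam.

(x, y, θ) = (2.5, 6.5, 255°)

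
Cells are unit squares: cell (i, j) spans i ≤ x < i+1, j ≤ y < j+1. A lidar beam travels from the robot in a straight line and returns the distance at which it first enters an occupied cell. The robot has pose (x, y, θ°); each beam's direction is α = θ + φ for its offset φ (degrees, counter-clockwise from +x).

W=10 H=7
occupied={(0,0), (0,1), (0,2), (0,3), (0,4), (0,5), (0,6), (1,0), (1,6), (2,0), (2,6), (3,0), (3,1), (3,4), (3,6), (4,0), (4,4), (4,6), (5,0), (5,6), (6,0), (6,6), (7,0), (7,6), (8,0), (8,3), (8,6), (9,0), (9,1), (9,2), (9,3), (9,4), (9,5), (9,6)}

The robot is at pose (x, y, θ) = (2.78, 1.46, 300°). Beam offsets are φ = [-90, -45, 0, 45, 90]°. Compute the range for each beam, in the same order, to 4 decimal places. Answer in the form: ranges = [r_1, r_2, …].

ranges = [0.9200, 0.4762, 0.4400, 0.2278, 0.2540]

beam 1: φ=-90°, α=210°
  direction (-0.8660, -0.5000); cell (2,1); t to first gridline: x 0.9007, y 0.9200 (then +1.1547 / +2.0000)
    (1,1) via x @ 0.9007
    (1,0) via y @ 0.9200  # hit
  → r_1 = 0.9200
beam 2: φ=-45°, α=255°
  direction (-0.2588, -0.9659); cell (2,1); t to first gridline: x 3.0137, y 0.4762 (then +3.8637 / +1.0353)
    (2,0) via y @ 0.4762  # hit
  → r_2 = 0.4762
beam 3: φ=0°, α=300°
  direction (0.5000, -0.8660); cell (2,1); t to first gridline: x 0.4400, y 0.5312 (then +2.0000 / +1.1547)
    (3,1) via x @ 0.4400  # hit
  → r_3 = 0.4400
beam 4: φ=45°, α=345°
  direction (0.9659, -0.2588); cell (2,1); t to first gridline: x 0.2278, y 1.7773 (then +1.0353 / +3.8637)
    (3,1) via x @ 0.2278  # hit
  → r_4 = 0.2278
beam 5: φ=90°, α=30°
  direction (0.8660, 0.5000); cell (2,1); t to first gridline: x 0.2540, y 1.0800 (then +1.1547 / +2.0000)
    (3,1) via x @ 0.2540  # hit
  → r_5 = 0.2540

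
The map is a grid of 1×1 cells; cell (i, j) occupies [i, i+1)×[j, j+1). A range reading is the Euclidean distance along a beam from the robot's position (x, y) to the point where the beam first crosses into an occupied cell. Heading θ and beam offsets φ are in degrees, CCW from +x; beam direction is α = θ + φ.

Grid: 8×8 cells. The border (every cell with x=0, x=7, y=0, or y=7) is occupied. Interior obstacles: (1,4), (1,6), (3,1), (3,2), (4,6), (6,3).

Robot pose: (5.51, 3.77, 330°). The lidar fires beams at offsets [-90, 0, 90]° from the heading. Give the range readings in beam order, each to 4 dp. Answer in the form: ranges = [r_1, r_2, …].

beam 1: φ=-90°, α=240°
  direction (-0.5000, -0.8660); cell (5,3); t to first gridline: x 1.0200, y 0.8891 (then +2.0000 / +1.1547)
    (5,2) via y @ 0.8891
    (4,2) via x @ 1.0200
    (4,1) via y @ 2.0438
    (3,1) via x @ 3.0200  # hit
  → r_1 = 3.0200
beam 2: φ=0°, α=330°
  direction (0.8660, -0.5000); cell (5,3); t to first gridline: x 0.5658, y 1.5400 (then +1.1547 / +2.0000)
    (6,3) via x @ 0.5658  # hit
  → r_2 = 0.5658
beam 3: φ=90°, α=60°
  direction (0.5000, 0.8660); cell (5,3); t to first gridline: x 0.9800, y 0.2656 (then +2.0000 / +1.1547)
    (5,4) via y @ 0.2656
    (6,4) via x @ 0.9800
    (6,5) via y @ 1.4203
    (6,6) via y @ 2.5750
    (7,6) via x @ 2.9800  # hit
  → r_3 = 2.9800

ranges = [3.0200, 0.5658, 2.9800]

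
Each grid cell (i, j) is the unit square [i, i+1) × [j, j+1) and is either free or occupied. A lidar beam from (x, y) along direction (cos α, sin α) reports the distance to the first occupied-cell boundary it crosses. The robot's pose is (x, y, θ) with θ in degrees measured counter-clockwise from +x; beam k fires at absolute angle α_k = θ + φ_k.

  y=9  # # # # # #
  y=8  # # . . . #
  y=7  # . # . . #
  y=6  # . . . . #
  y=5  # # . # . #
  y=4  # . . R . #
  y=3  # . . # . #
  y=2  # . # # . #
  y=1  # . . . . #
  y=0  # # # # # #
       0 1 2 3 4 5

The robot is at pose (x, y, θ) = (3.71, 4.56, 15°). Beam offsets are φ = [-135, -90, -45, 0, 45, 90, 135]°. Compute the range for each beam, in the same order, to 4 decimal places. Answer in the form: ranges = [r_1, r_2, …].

ranges = [0.6466, 0.5798, 1.4896, 1.3355, 0.5081, 0.4555, 1.9745]

beam 1: φ=-135°, α=240°
  direction (-0.5000, -0.8660); cell (3,4); t to first gridline: x 1.4200, y 0.6466 (then +2.0000 / +1.1547)
    (3,3) via y @ 0.6466  # hit
  → r_1 = 0.6466
beam 2: φ=-90°, α=285°
  direction (0.2588, -0.9659); cell (3,4); t to first gridline: x 1.1205, y 0.5798 (then +3.8637 / +1.0353)
    (3,3) via y @ 0.5798  # hit
  → r_2 = 0.5798
beam 3: φ=-45°, α=330°
  direction (0.8660, -0.5000); cell (3,4); t to first gridline: x 0.3349, y 1.1200 (then +1.1547 / +2.0000)
    (4,4) via x @ 0.3349
    (4,3) via y @ 1.1200
    (5,3) via x @ 1.4896  # hit
  → r_3 = 1.4896
beam 4: φ=0°, α=15°
  direction (0.9659, 0.2588); cell (3,4); t to first gridline: x 0.3002, y 1.7000 (then +1.0353 / +3.8637)
    (4,4) via x @ 0.3002
    (5,4) via x @ 1.3355  # hit
  → r_4 = 1.3355
beam 5: φ=45°, α=60°
  direction (0.5000, 0.8660); cell (3,4); t to first gridline: x 0.5800, y 0.5081 (then +2.0000 / +1.1547)
    (3,5) via y @ 0.5081  # hit
  → r_5 = 0.5081
beam 6: φ=90°, α=105°
  direction (-0.2588, 0.9659); cell (3,4); t to first gridline: x 2.7432, y 0.4555 (then +3.8637 / +1.0353)
    (3,5) via y @ 0.4555  # hit
  → r_6 = 0.4555
beam 7: φ=135°, α=150°
  direction (-0.8660, 0.5000); cell (3,4); t to first gridline: x 0.8198, y 0.8800 (then +1.1547 / +2.0000)
    (2,4) via x @ 0.8198
    (2,5) via y @ 0.8800
    (1,5) via x @ 1.9745  # hit
  → r_7 = 1.9745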